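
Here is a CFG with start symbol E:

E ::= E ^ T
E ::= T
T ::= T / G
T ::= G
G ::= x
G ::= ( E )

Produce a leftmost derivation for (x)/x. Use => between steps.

E => T => T/G => G/G => (E)/G => (T)/G => (G)/G => (x)/G => (x)/x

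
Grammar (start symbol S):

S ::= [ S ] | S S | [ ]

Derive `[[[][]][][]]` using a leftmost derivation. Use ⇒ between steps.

S⇒[S]⇒[SS]⇒[SSS]⇒[[S]SS]⇒[[SS]SS]⇒[[[]S]SS]⇒[[[][]]SS]⇒[[[][]][]S]⇒[[[][]][][]]

S ⇒ [S]   [S ::= [ S ]]
[S] ⇒ [SS]   [S ::= S S]
[SS] ⇒ [SSS]   [S ::= S S]
[SSS] ⇒ [[S]SS]   [S ::= [ S ]]
[[S]SS] ⇒ [[SS]SS]   [S ::= S S]
[[SS]SS] ⇒ [[[]S]SS]   [S ::= [ ]]
[[[]S]SS] ⇒ [[[][]]SS]   [S ::= [ ]]
[[[][]]SS] ⇒ [[[][]][]S]   [S ::= [ ]]
[[[][]][]S] ⇒ [[[][]][][]]   [S ::= [ ]]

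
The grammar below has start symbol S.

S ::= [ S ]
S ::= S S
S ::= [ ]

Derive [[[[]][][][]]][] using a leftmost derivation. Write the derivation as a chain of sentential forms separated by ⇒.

S ⇒ SS ⇒ [S]S ⇒ [[S]]S ⇒ [[SS]]S ⇒ [[SSS]]S ⇒ [[SSSS]]S ⇒ [[[S]SSS]]S ⇒ [[[[]]SSS]]S ⇒ [[[[]][]SS]]S ⇒ [[[[]][][]S]]S ⇒ [[[[]][][][]]]S ⇒ [[[[]][][][]]][]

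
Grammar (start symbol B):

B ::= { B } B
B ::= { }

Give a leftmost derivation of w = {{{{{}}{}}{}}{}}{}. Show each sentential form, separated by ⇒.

B ⇒ {B}B ⇒ {{B}B}B ⇒ {{{B}B}B}B ⇒ {{{{B}B}B}B}B ⇒ {{{{{}}B}B}B}B ⇒ {{{{{}}{}}B}B}B ⇒ {{{{{}}{}}{}}B}B ⇒ {{{{{}}{}}{}}{}}B ⇒ {{{{{}}{}}{}}{}}{}

B ⇒ {B}B   [B ::= { B } B]
{B}B ⇒ {{B}B}B   [B ::= { B } B]
{{B}B}B ⇒ {{{B}B}B}B   [B ::= { B } B]
{{{B}B}B}B ⇒ {{{{B}B}B}B}B   [B ::= { B } B]
{{{{B}B}B}B}B ⇒ {{{{{}}B}B}B}B   [B ::= { }]
{{{{{}}B}B}B}B ⇒ {{{{{}}{}}B}B}B   [B ::= { }]
{{{{{}}{}}B}B}B ⇒ {{{{{}}{}}{}}B}B   [B ::= { }]
{{{{{}}{}}{}}B}B ⇒ {{{{{}}{}}{}}{}}B   [B ::= { }]
{{{{{}}{}}{}}{}}B ⇒ {{{{{}}{}}{}}{}}{}   [B ::= { }]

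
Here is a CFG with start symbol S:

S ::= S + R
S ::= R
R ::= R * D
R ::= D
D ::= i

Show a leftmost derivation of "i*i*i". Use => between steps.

S => R   [S ::= R]
R => R*D   [R ::= R * D]
R*D => R*D*D   [R ::= R * D]
R*D*D => D*D*D   [R ::= D]
D*D*D => i*D*D   [D ::= i]
i*D*D => i*i*D   [D ::= i]
i*i*D => i*i*i   [D ::= i]

S=>R=>R*D=>R*D*D=>D*D*D=>i*D*D=>i*i*D=>i*i*i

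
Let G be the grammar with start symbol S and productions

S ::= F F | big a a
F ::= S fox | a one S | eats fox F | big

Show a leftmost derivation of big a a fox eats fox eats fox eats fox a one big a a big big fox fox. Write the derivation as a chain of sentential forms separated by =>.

S => F F => S fox F => big a a fox F => big a a fox eats fox F => big a a fox eats fox eats fox F => big a a fox eats fox eats fox S fox => big a a fox eats fox eats fox F F fox => big a a fox eats fox eats fox eats fox F F fox => big a a fox eats fox eats fox eats fox a one S F fox => big a a fox eats fox eats fox eats fox a one big a a F fox => big a a fox eats fox eats fox eats fox a one big a a S fox fox => big a a fox eats fox eats fox eats fox a one big a a F F fox fox => big a a fox eats fox eats fox eats fox a one big a a big F fox fox => big a a fox eats fox eats fox eats fox a one big a a big big fox fox

S => F F   [S ::= F F]
F F => S fox F   [F ::= S fox]
S fox F => big a a fox F   [S ::= big a a]
big a a fox F => big a a fox eats fox F   [F ::= eats fox F]
big a a fox eats fox F => big a a fox eats fox eats fox F   [F ::= eats fox F]
big a a fox eats fox eats fox F => big a a fox eats fox eats fox S fox   [F ::= S fox]
big a a fox eats fox eats fox S fox => big a a fox eats fox eats fox F F fox   [S ::= F F]
big a a fox eats fox eats fox F F fox => big a a fox eats fox eats fox eats fox F F fox   [F ::= eats fox F]
big a a fox eats fox eats fox eats fox F F fox => big a a fox eats fox eats fox eats fox a one S F fox   [F ::= a one S]
big a a fox eats fox eats fox eats fox a one S F fox => big a a fox eats fox eats fox eats fox a one big a a F fox   [S ::= big a a]
big a a fox eats fox eats fox eats fox a one big a a F fox => big a a fox eats fox eats fox eats fox a one big a a S fox fox   [F ::= S fox]
big a a fox eats fox eats fox eats fox a one big a a S fox fox => big a a fox eats fox eats fox eats fox a one big a a F F fox fox   [S ::= F F]
big a a fox eats fox eats fox eats fox a one big a a F F fox fox => big a a fox eats fox eats fox eats fox a one big a a big F fox fox   [F ::= big]
big a a fox eats fox eats fox eats fox a one big a a big F fox fox => big a a fox eats fox eats fox eats fox a one big a a big big fox fox   [F ::= big]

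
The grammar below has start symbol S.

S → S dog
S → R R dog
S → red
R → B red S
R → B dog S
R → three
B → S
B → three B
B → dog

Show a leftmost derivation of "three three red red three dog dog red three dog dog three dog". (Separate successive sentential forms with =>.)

S => R R dog => B red S R dog => three B red S R dog => three three B red S R dog => three three S red S R dog => three three red red S R dog => three three red red S dog R dog => three three red red R R dog dog R dog => three three red red B dog S R dog dog R dog => three three red red three B dog S R dog dog R dog => three three red red three dog dog S R dog dog R dog => three three red red three dog dog red R dog dog R dog => three three red red three dog dog red three dog dog R dog => three three red red three dog dog red three dog dog three dog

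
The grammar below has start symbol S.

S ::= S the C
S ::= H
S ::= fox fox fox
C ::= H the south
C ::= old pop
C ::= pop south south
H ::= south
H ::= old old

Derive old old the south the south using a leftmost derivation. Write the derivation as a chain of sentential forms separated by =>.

S => S the C   [S ::= S the C]
S the C => H the C   [S ::= H]
H the C => old old the C   [H ::= old old]
old old the C => old old the H the south   [C ::= H the south]
old old the H the south => old old the south the south   [H ::= south]

S => S the C => H the C => old old the C => old old the H the south => old old the south the south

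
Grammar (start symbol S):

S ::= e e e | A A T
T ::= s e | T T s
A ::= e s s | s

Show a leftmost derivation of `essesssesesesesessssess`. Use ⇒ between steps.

S ⇒ AAT   [S ::= A A T]
AAT ⇒ essAT   [A ::= e s s]
essAT ⇒ essessT   [A ::= e s s]
essessT ⇒ essessTTs   [T ::= T T s]
essessTTs ⇒ essessseTs   [T ::= s e]
essessseTs ⇒ essessseTTss   [T ::= T T s]
essessseTTss ⇒ essessseTTsTss   [T ::= T T s]
essessseTTsTss ⇒ essessseseTsTss   [T ::= s e]
essessseseTsTss ⇒ essessseseTTssTss   [T ::= T T s]
essessseseTTssTss ⇒ essessseseseTssTss   [T ::= s e]
essessseseseTssTss ⇒ essessseseseTTsssTss   [T ::= T T s]
essessseseseTTsssTss ⇒ essessseseseseTsssTss   [T ::= s e]
essessseseseseTsssTss ⇒ essesssesesesesesssTss   [T ::= s e]
essesssesesesesesssTss ⇒ essesssesesesesessssess   [T ::= s e]

S ⇒ AAT ⇒ essAT ⇒ essessT ⇒ essessTTs ⇒ essessseTs ⇒ essessseTTss ⇒ essessseTTsTss ⇒ essessseseTsTss ⇒ essessseseTTssTss ⇒ essessseseseTssTss ⇒ essessseseseTTsssTss ⇒ essessseseseseTsssTss ⇒ essesssesesesesesssTss ⇒ essesssesesesesessssess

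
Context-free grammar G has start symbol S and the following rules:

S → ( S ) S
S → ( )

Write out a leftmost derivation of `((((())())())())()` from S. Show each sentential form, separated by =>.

S=>(S)S=>((S)S)S=>(((S)S)S)S=>((((S)S)S)S)S=>((((())S)S)S)S=>((((())())S)S)S=>((((())())())S)S=>((((())())())())S=>((((())())())())()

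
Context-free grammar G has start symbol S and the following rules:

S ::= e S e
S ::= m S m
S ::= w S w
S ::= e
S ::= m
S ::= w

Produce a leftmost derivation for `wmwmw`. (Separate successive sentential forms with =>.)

S => wSw => wmSmw => wmwmw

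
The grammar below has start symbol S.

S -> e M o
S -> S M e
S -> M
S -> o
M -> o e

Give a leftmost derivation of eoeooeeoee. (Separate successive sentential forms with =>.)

S => SMe   [S -> S M e]
SMe => SMeMe   [S -> S M e]
SMeMe => eMoMeMe   [S -> e M o]
eMoMeMe => eoeoMeMe   [M -> o e]
eoeoMeMe => eoeooeeMe   [M -> o e]
eoeooeeMe => eoeooeeoee   [M -> o e]

S => SMe => SMeMe => eMoMeMe => eoeoMeMe => eoeooeeMe => eoeooeeoee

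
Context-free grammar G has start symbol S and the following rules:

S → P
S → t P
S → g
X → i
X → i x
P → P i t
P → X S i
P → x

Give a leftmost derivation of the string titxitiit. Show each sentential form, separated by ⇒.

S⇒tP⇒tPit⇒tXSiit⇒tiSiit⇒titPiit⇒titPitiit⇒titxitiit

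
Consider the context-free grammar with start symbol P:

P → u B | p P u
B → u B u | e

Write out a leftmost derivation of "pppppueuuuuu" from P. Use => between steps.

P => pPu => ppPuu => pppPuuu => ppppPuuuu => pppppPuuuuu => pppppuBuuuuu => pppppueuuuuu

P => pPu   [P → p P u]
pPu => ppPuu   [P → p P u]
ppPuu => pppPuuu   [P → p P u]
pppPuuu => ppppPuuuu   [P → p P u]
ppppPuuuu => pppppPuuuuu   [P → p P u]
pppppPuuuuu => pppppuBuuuuu   [P → u B]
pppppuBuuuuu => pppppueuuuuu   [B → e]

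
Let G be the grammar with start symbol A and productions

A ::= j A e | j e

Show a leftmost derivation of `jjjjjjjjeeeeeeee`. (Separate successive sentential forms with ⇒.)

A ⇒ jAe   [A ::= j A e]
jAe ⇒ jjAee   [A ::= j A e]
jjAee ⇒ jjjAeee   [A ::= j A e]
jjjAeee ⇒ jjjjAeeee   [A ::= j A e]
jjjjAeeee ⇒ jjjjjAeeeee   [A ::= j A e]
jjjjjAeeeee ⇒ jjjjjjAeeeeee   [A ::= j A e]
jjjjjjAeeeeee ⇒ jjjjjjjAeeeeeee   [A ::= j A e]
jjjjjjjAeeeeeee ⇒ jjjjjjjjeeeeeeee   [A ::= j e]

A ⇒ jAe ⇒ jjAee ⇒ jjjAeee ⇒ jjjjAeeee ⇒ jjjjjAeeeee ⇒ jjjjjjAeeeeee ⇒ jjjjjjjAeeeeeee ⇒ jjjjjjjjeeeeeeee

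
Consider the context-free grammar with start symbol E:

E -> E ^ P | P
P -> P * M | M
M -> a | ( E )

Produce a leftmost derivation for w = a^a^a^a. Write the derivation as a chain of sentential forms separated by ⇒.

E ⇒ E^P ⇒ E^P^P ⇒ E^P^P^P ⇒ P^P^P^P ⇒ M^P^P^P ⇒ a^P^P^P ⇒ a^M^P^P ⇒ a^a^P^P ⇒ a^a^M^P ⇒ a^a^a^P ⇒ a^a^a^M ⇒ a^a^a^a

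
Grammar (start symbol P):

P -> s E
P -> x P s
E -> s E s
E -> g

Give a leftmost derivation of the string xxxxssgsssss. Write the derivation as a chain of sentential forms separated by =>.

P=>xPs=>xxPss=>xxxPsss=>xxxxPssss=>xxxxsEssss=>xxxxssEsssss=>xxxxssgsssss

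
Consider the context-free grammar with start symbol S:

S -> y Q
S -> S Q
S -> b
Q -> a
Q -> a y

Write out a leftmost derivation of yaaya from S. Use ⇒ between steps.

S ⇒ SQ   [S -> S Q]
SQ ⇒ SQQ   [S -> S Q]
SQQ ⇒ yQQQ   [S -> y Q]
yQQQ ⇒ yaQQ   [Q -> a]
yaQQ ⇒ yaayQ   [Q -> a y]
yaayQ ⇒ yaaya   [Q -> a]

S ⇒ SQ ⇒ SQQ ⇒ yQQQ ⇒ yaQQ ⇒ yaayQ ⇒ yaaya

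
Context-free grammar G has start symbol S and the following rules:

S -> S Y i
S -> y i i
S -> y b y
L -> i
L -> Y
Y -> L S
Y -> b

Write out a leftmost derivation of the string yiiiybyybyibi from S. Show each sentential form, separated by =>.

S => SYi   [S -> S Y i]
SYi => SYiYi   [S -> S Y i]
SYiYi => yiiYiYi   [S -> y i i]
yiiYiYi => yiiLSiYi   [Y -> L S]
yiiLSiYi => yiiYSiYi   [L -> Y]
yiiYSiYi => yiiLSSiYi   [Y -> L S]
yiiLSSiYi => yiiiSSiYi   [L -> i]
yiiiSSiYi => yiiiybySiYi   [S -> y b y]
yiiiybySiYi => yiiiybyybyiYi   [S -> y b y]
yiiiybyybyiYi => yiiiybyybyibi   [Y -> b]

S=>SYi=>SYiYi=>yiiYiYi=>yiiLSiYi=>yiiYSiYi=>yiiLSSiYi=>yiiiSSiYi=>yiiiybySiYi=>yiiiybyybyiYi=>yiiiybyybyibi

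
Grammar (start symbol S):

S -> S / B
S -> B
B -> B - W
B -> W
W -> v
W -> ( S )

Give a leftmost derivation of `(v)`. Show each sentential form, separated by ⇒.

S ⇒ B   [S -> B]
B ⇒ W   [B -> W]
W ⇒ (S)   [W -> ( S )]
(S) ⇒ (B)   [S -> B]
(B) ⇒ (W)   [B -> W]
(W) ⇒ (v)   [W -> v]

S⇒B⇒W⇒(S)⇒(B)⇒(W)⇒(v)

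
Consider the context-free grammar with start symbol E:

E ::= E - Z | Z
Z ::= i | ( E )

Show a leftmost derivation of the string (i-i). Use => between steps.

E => Z => (E) => (E-Z) => (Z-Z) => (i-Z) => (i-i)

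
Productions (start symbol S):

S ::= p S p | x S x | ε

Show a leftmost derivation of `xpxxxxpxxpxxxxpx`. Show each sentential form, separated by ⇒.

S ⇒ xSx ⇒ xpSpx ⇒ xpxSxpx ⇒ xpxxSxxpx ⇒ xpxxxSxxxpx ⇒ xpxxxxSxxxxpx ⇒ xpxxxxpSpxxxxpx ⇒ xpxxxxpxSxpxxxxpx ⇒ xpxxxxpxxpxxxxpx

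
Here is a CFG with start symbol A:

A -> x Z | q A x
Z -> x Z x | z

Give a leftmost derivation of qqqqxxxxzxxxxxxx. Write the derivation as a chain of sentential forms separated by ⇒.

A ⇒ qAx   [A -> q A x]
qAx ⇒ qqAxx   [A -> q A x]
qqAxx ⇒ qqqAxxx   [A -> q A x]
qqqAxxx ⇒ qqqqAxxxx   [A -> q A x]
qqqqAxxxx ⇒ qqqqxZxxxx   [A -> x Z]
qqqqxZxxxx ⇒ qqqqxxZxxxxx   [Z -> x Z x]
qqqqxxZxxxxx ⇒ qqqqxxxZxxxxxx   [Z -> x Z x]
qqqqxxxZxxxxxx ⇒ qqqqxxxxZxxxxxxx   [Z -> x Z x]
qqqqxxxxZxxxxxxx ⇒ qqqqxxxxzxxxxxxx   [Z -> z]

A ⇒ qAx ⇒ qqAxx ⇒ qqqAxxx ⇒ qqqqAxxxx ⇒ qqqqxZxxxx ⇒ qqqqxxZxxxxx ⇒ qqqqxxxZxxxxxx ⇒ qqqqxxxxZxxxxxxx ⇒ qqqqxxxxzxxxxxxx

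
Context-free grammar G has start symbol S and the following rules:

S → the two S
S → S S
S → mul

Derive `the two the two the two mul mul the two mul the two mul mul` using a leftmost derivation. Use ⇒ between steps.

S ⇒ S S   [S → S S]
S S ⇒ the two S S   [S → the two S]
the two S S ⇒ the two S S S   [S → S S]
the two S S S ⇒ the two the two S S S   [S → the two S]
the two the two S S S ⇒ the two the two the two S S S   [S → the two S]
the two the two the two S S S ⇒ the two the two the two mul S S   [S → mul]
the two the two the two mul S S ⇒ the two the two the two mul S S S   [S → S S]
the two the two the two mul S S S ⇒ the two the two the two mul mul S S   [S → mul]
the two the two the two mul mul S S ⇒ the two the two the two mul mul S S S   [S → S S]
the two the two the two mul mul S S S ⇒ the two the two the two mul mul the two S S S   [S → the two S]
the two the two the two mul mul the two S S S ⇒ the two the two the two mul mul the two mul S S   [S → mul]
the two the two the two mul mul the two mul S S ⇒ the two the two the two mul mul the two mul the two S S   [S → the two S]
the two the two the two mul mul the two mul the two S S ⇒ the two the two the two mul mul the two mul the two mul S   [S → mul]
the two the two the two mul mul the two mul the two mul S ⇒ the two the two the two mul mul the two mul the two mul mul   [S → mul]

S ⇒ S S ⇒ the two S S ⇒ the two S S S ⇒ the two the two S S S ⇒ the two the two the two S S S ⇒ the two the two the two mul S S ⇒ the two the two the two mul S S S ⇒ the two the two the two mul mul S S ⇒ the two the two the two mul mul S S S ⇒ the two the two the two mul mul the two S S S ⇒ the two the two the two mul mul the two mul S S ⇒ the two the two the two mul mul the two mul the two S S ⇒ the two the two the two mul mul the two mul the two mul S ⇒ the two the two the two mul mul the two mul the two mul mul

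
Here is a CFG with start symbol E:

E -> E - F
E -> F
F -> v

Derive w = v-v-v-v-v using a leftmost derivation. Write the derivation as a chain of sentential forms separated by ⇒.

E⇒E-F⇒E-F-F⇒E-F-F-F⇒E-F-F-F-F⇒F-F-F-F-F⇒v-F-F-F-F⇒v-v-F-F-F⇒v-v-v-F-F⇒v-v-v-v-F⇒v-v-v-v-v

E ⇒ E-F   [E -> E - F]
E-F ⇒ E-F-F   [E -> E - F]
E-F-F ⇒ E-F-F-F   [E -> E - F]
E-F-F-F ⇒ E-F-F-F-F   [E -> E - F]
E-F-F-F-F ⇒ F-F-F-F-F   [E -> F]
F-F-F-F-F ⇒ v-F-F-F-F   [F -> v]
v-F-F-F-F ⇒ v-v-F-F-F   [F -> v]
v-v-F-F-F ⇒ v-v-v-F-F   [F -> v]
v-v-v-F-F ⇒ v-v-v-v-F   [F -> v]
v-v-v-v-F ⇒ v-v-v-v-v   [F -> v]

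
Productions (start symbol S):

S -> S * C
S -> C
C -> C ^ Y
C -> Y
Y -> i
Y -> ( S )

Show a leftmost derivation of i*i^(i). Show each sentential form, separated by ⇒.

S ⇒ S*C ⇒ C*C ⇒ Y*C ⇒ i*C ⇒ i*C^Y ⇒ i*Y^Y ⇒ i*i^Y ⇒ i*i^(S) ⇒ i*i^(C) ⇒ i*i^(Y) ⇒ i*i^(i)

S ⇒ S*C   [S -> S * C]
S*C ⇒ C*C   [S -> C]
C*C ⇒ Y*C   [C -> Y]
Y*C ⇒ i*C   [Y -> i]
i*C ⇒ i*C^Y   [C -> C ^ Y]
i*C^Y ⇒ i*Y^Y   [C -> Y]
i*Y^Y ⇒ i*i^Y   [Y -> i]
i*i^Y ⇒ i*i^(S)   [Y -> ( S )]
i*i^(S) ⇒ i*i^(C)   [S -> C]
i*i^(C) ⇒ i*i^(Y)   [C -> Y]
i*i^(Y) ⇒ i*i^(i)   [Y -> i]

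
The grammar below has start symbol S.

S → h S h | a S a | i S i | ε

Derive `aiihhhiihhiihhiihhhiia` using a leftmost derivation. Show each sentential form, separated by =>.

S => aSa => aiSia => aiiSiia => aiihShiia => aiihhShhiia => aiihhhShhhiia => aiihhhiSihhhiia => aiihhhiiSiihhhiia => aiihhhiihShiihhhiia => aiihhhiihhShhiihhhiia => aiihhhiihhiSihhiihhhiia => aiihhhiihhiihhiihhhiia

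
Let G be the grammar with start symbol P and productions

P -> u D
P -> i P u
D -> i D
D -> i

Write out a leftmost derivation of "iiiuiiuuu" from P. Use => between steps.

P => iPu   [P -> i P u]
iPu => iiPuu   [P -> i P u]
iiPuu => iiiPuuu   [P -> i P u]
iiiPuuu => iiiuDuuu   [P -> u D]
iiiuDuuu => iiiuiDuuu   [D -> i D]
iiiuiDuuu => iiiuiiuuu   [D -> i]

P=>iPu=>iiPuu=>iiiPuuu=>iiiuDuuu=>iiiuiDuuu=>iiiuiiuuu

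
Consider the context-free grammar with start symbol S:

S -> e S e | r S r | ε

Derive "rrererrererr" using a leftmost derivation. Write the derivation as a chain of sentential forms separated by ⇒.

S ⇒ rSr   [S -> r S r]
rSr ⇒ rrSrr   [S -> r S r]
rrSrr ⇒ rreSerr   [S -> e S e]
rreSerr ⇒ rrerSrerr   [S -> r S r]
rrerSrerr ⇒ rrereSererr   [S -> e S e]
rrereSererr ⇒ rrererSrererr   [S -> r S r]
rrererSrererr ⇒ rrererrererr   [S -> ε]

S ⇒ rSr ⇒ rrSrr ⇒ rreSerr ⇒ rrerSrerr ⇒ rrereSererr ⇒ rrererSrererr ⇒ rrererrererr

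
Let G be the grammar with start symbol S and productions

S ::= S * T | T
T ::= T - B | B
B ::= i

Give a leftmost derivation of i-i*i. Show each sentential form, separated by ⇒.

S ⇒ S*T ⇒ T*T ⇒ T-B*T ⇒ B-B*T ⇒ i-B*T ⇒ i-i*T ⇒ i-i*B ⇒ i-i*i

S ⇒ S*T   [S ::= S * T]
S*T ⇒ T*T   [S ::= T]
T*T ⇒ T-B*T   [T ::= T - B]
T-B*T ⇒ B-B*T   [T ::= B]
B-B*T ⇒ i-B*T   [B ::= i]
i-B*T ⇒ i-i*T   [B ::= i]
i-i*T ⇒ i-i*B   [T ::= B]
i-i*B ⇒ i-i*i   [B ::= i]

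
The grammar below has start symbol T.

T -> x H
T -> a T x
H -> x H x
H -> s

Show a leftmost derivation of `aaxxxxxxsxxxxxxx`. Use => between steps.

T => aTx => aaTxx => aaxHxx => aaxxHxxx => aaxxxHxxxx => aaxxxxHxxxxx => aaxxxxxHxxxxxx => aaxxxxxxHxxxxxxx => aaxxxxxxsxxxxxxx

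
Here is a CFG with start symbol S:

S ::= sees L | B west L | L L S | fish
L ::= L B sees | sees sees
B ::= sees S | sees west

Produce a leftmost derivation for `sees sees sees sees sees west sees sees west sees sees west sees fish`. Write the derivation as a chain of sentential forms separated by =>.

S => L L S => sees sees L S => sees sees L B sees S => sees sees L B sees B sees S => sees sees L B sees B sees B sees S => sees sees sees sees B sees B sees B sees S => sees sees sees sees sees west sees B sees B sees S => sees sees sees sees sees west sees sees west sees B sees S => sees sees sees sees sees west sees sees west sees sees west sees S => sees sees sees sees sees west sees sees west sees sees west sees fish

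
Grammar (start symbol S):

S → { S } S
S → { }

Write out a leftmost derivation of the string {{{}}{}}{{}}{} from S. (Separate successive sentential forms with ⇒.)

S ⇒ {S}S   [S → { S } S]
{S}S ⇒ {{S}S}S   [S → { S } S]
{{S}S}S ⇒ {{{}}S}S   [S → { }]
{{{}}S}S ⇒ {{{}}{}}S   [S → { }]
{{{}}{}}S ⇒ {{{}}{}}{S}S   [S → { S } S]
{{{}}{}}{S}S ⇒ {{{}}{}}{{}}S   [S → { }]
{{{}}{}}{{}}S ⇒ {{{}}{}}{{}}{}   [S → { }]

S ⇒ {S}S ⇒ {{S}S}S ⇒ {{{}}S}S ⇒ {{{}}{}}S ⇒ {{{}}{}}{S}S ⇒ {{{}}{}}{{}}S ⇒ {{{}}{}}{{}}{}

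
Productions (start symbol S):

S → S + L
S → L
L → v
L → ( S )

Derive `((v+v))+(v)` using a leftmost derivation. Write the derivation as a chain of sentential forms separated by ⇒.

S⇒S+L⇒L+L⇒(S)+L⇒(L)+L⇒((S))+L⇒((S+L))+L⇒((L+L))+L⇒((v+L))+L⇒((v+v))+L⇒((v+v))+(S)⇒((v+v))+(L)⇒((v+v))+(v)

S ⇒ S+L   [S → S + L]
S+L ⇒ L+L   [S → L]
L+L ⇒ (S)+L   [L → ( S )]
(S)+L ⇒ (L)+L   [S → L]
(L)+L ⇒ ((S))+L   [L → ( S )]
((S))+L ⇒ ((S+L))+L   [S → S + L]
((S+L))+L ⇒ ((L+L))+L   [S → L]
((L+L))+L ⇒ ((v+L))+L   [L → v]
((v+L))+L ⇒ ((v+v))+L   [L → v]
((v+v))+L ⇒ ((v+v))+(S)   [L → ( S )]
((v+v))+(S) ⇒ ((v+v))+(L)   [S → L]
((v+v))+(L) ⇒ ((v+v))+(v)   [L → v]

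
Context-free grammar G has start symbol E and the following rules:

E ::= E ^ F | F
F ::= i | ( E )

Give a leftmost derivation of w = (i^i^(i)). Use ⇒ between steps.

E ⇒ F ⇒ (E) ⇒ (E^F) ⇒ (E^F^F) ⇒ (F^F^F) ⇒ (i^F^F) ⇒ (i^i^F) ⇒ (i^i^(E)) ⇒ (i^i^(F)) ⇒ (i^i^(i))

E ⇒ F   [E ::= F]
F ⇒ (E)   [F ::= ( E )]
(E) ⇒ (E^F)   [E ::= E ^ F]
(E^F) ⇒ (E^F^F)   [E ::= E ^ F]
(E^F^F) ⇒ (F^F^F)   [E ::= F]
(F^F^F) ⇒ (i^F^F)   [F ::= i]
(i^F^F) ⇒ (i^i^F)   [F ::= i]
(i^i^F) ⇒ (i^i^(E))   [F ::= ( E )]
(i^i^(E)) ⇒ (i^i^(F))   [E ::= F]
(i^i^(F)) ⇒ (i^i^(i))   [F ::= i]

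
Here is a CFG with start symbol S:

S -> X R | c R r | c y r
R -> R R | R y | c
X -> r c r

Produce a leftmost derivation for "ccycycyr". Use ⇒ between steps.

S ⇒ cRr ⇒ cRyr ⇒ cRRyr ⇒ cRyRyr ⇒ cRRyRyr ⇒ cRyRyRyr ⇒ ccyRyRyr ⇒ ccycyRyr ⇒ ccycycyr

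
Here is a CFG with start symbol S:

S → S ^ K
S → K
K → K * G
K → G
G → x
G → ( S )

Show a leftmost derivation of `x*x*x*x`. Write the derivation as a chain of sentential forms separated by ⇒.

S ⇒ K ⇒ K*G ⇒ K*G*G ⇒ K*G*G*G ⇒ G*G*G*G ⇒ x*G*G*G ⇒ x*x*G*G ⇒ x*x*x*G ⇒ x*x*x*x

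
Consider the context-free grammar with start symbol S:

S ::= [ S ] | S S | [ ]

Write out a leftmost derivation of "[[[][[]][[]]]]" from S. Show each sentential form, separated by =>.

S => [S] => [[S]] => [[SS]] => [[SSS]] => [[[]SS]] => [[[][S]S]] => [[[][[]]S]] => [[[][[]][S]]] => [[[][[]][[]]]]

S => [S]   [S ::= [ S ]]
[S] => [[S]]   [S ::= [ S ]]
[[S]] => [[SS]]   [S ::= S S]
[[SS]] => [[SSS]]   [S ::= S S]
[[SSS]] => [[[]SS]]   [S ::= [ ]]
[[[]SS]] => [[[][S]S]]   [S ::= [ S ]]
[[[][S]S]] => [[[][[]]S]]   [S ::= [ ]]
[[[][[]]S]] => [[[][[]][S]]]   [S ::= [ S ]]
[[[][[]][S]]] => [[[][[]][[]]]]   [S ::= [ ]]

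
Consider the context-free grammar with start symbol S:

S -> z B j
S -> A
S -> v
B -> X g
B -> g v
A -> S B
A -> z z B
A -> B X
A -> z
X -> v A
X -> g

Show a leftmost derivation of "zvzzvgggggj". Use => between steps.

S => zBj => zXgj => zvAgj => zvzzBgj => zvzzXggj => zvzzvAggj => zvzzvBXggj => zvzzvXgXggj => zvzzvggXggj => zvzzvgggggj

S => zBj   [S -> z B j]
zBj => zXgj   [B -> X g]
zXgj => zvAgj   [X -> v A]
zvAgj => zvzzBgj   [A -> z z B]
zvzzBgj => zvzzXggj   [B -> X g]
zvzzXggj => zvzzvAggj   [X -> v A]
zvzzvAggj => zvzzvBXggj   [A -> B X]
zvzzvBXggj => zvzzvXgXggj   [B -> X g]
zvzzvXgXggj => zvzzvggXggj   [X -> g]
zvzzvggXggj => zvzzvgggggj   [X -> g]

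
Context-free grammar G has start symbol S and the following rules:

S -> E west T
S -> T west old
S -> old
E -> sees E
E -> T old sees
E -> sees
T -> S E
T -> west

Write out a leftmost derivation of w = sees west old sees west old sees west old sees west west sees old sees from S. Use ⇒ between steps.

S ⇒ E west T   [S -> E west T]
E west T ⇒ sees E west T   [E -> sees E]
sees E west T ⇒ sees T old sees west T   [E -> T old sees]
sees T old sees west T ⇒ sees west old sees west T   [T -> west]
sees west old sees west T ⇒ sees west old sees west S E   [T -> S E]
sees west old sees west S E ⇒ sees west old sees west old E   [S -> old]
sees west old sees west old E ⇒ sees west old sees west old sees E   [E -> sees E]
sees west old sees west old sees E ⇒ sees west old sees west old sees T old sees   [E -> T old sees]
sees west old sees west old sees T old sees ⇒ sees west old sees west old sees S E old sees   [T -> S E]
sees west old sees west old sees S E old sees ⇒ sees west old sees west old sees E west T E old sees   [S -> E west T]
sees west old sees west old sees E west T E old sees ⇒ sees west old sees west old sees T old sees west T E old sees   [E -> T old sees]
sees west old sees west old sees T old sees west T E old sees ⇒ sees west old sees west old sees west old sees west T E old sees   [T -> west]
sees west old sees west old sees west old sees west T E old sees ⇒ sees west old sees west old sees west old sees west west E old sees   [T -> west]
sees west old sees west old sees west old sees west west E old sees ⇒ sees west old sees west old sees west old sees west west sees old sees   [E -> sees]

S ⇒ E west T ⇒ sees E west T ⇒ sees T old sees west T ⇒ sees west old sees west T ⇒ sees west old sees west S E ⇒ sees west old sees west old E ⇒ sees west old sees west old sees E ⇒ sees west old sees west old sees T old sees ⇒ sees west old sees west old sees S E old sees ⇒ sees west old sees west old sees E west T E old sees ⇒ sees west old sees west old sees T old sees west T E old sees ⇒ sees west old sees west old sees west old sees west T E old sees ⇒ sees west old sees west old sees west old sees west west E old sees ⇒ sees west old sees west old sees west old sees west west sees old sees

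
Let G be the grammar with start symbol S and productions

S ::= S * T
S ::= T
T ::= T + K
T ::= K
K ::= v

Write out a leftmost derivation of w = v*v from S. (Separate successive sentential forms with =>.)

S => S*T => T*T => K*T => v*T => v*K => v*v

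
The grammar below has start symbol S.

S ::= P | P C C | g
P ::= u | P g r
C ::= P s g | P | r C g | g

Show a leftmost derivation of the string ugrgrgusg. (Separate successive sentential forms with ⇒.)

S⇒PCC⇒PgrCC⇒PgrgrCC⇒ugrgrCC⇒ugrgrgC⇒ugrgrgPsg⇒ugrgrgusg

S ⇒ PCC   [S ::= P C C]
PCC ⇒ PgrCC   [P ::= P g r]
PgrCC ⇒ PgrgrCC   [P ::= P g r]
PgrgrCC ⇒ ugrgrCC   [P ::= u]
ugrgrCC ⇒ ugrgrgC   [C ::= g]
ugrgrgC ⇒ ugrgrgPsg   [C ::= P s g]
ugrgrgPsg ⇒ ugrgrgusg   [P ::= u]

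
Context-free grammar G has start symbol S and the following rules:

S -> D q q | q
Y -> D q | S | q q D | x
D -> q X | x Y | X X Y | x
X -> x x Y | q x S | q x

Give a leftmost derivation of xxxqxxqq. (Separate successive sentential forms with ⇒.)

S ⇒ Dqq ⇒ XXYqq ⇒ xxYXYqq ⇒ xxxXYqq ⇒ xxxqxYqq ⇒ xxxqxxqq

S ⇒ Dqq   [S -> D q q]
Dqq ⇒ XXYqq   [D -> X X Y]
XXYqq ⇒ xxYXYqq   [X -> x x Y]
xxYXYqq ⇒ xxxXYqq   [Y -> x]
xxxXYqq ⇒ xxxqxYqq   [X -> q x]
xxxqxYqq ⇒ xxxqxxqq   [Y -> x]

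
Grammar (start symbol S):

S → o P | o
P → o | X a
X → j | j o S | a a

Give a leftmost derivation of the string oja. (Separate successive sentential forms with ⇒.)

S⇒oP⇒oXa⇒oja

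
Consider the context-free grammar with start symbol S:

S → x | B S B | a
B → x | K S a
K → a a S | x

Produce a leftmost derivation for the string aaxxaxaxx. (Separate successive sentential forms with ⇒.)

S ⇒ BSB   [S → B S B]
BSB ⇒ KSaSB   [B → K S a]
KSaSB ⇒ aaSSaSB   [K → a a S]
aaSSaSB ⇒ aaxSaSB   [S → x]
aaxSaSB ⇒ aaxBSBaSB   [S → B S B]
aaxBSBaSB ⇒ aaxxSBaSB   [B → x]
aaxxSBaSB ⇒ aaxxaBaSB   [S → a]
aaxxaBaSB ⇒ aaxxaxaSB   [B → x]
aaxxaxaSB ⇒ aaxxaxaxB   [S → x]
aaxxaxaxB ⇒ aaxxaxaxx   [B → x]

S ⇒ BSB ⇒ KSaSB ⇒ aaSSaSB ⇒ aaxSaSB ⇒ aaxBSBaSB ⇒ aaxxSBaSB ⇒ aaxxaBaSB ⇒ aaxxaxaSB ⇒ aaxxaxaxB ⇒ aaxxaxaxx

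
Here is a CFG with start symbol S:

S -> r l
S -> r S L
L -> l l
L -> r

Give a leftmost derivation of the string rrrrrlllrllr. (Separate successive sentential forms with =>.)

S => rSL   [S -> r S L]
rSL => rrSLL   [S -> r S L]
rrSLL => rrrSLLL   [S -> r S L]
rrrSLLL => rrrrSLLLL   [S -> r S L]
rrrrSLLLL => rrrrrlLLLL   [S -> r l]
rrrrrlLLLL => rrrrrlllLLL   [L -> l l]
rrrrrlllLLL => rrrrrlllrLL   [L -> r]
rrrrrlllrLL => rrrrrlllrllL   [L -> l l]
rrrrrlllrllL => rrrrrlllrllr   [L -> r]

S=>rSL=>rrSLL=>rrrSLLL=>rrrrSLLLL=>rrrrrlLLLL=>rrrrrlllLLL=>rrrrrlllrLL=>rrrrrlllrllL=>rrrrrlllrllr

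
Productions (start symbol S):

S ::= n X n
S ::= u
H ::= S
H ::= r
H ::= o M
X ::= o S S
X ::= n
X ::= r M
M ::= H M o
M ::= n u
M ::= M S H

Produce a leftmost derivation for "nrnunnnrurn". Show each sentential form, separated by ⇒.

S ⇒ nXn ⇒ nrMn ⇒ nrMSHn ⇒ nrMSHSHn ⇒ nrnuSHSHn ⇒ nrnunXnHSHn ⇒ nrnunnnHSHn ⇒ nrnunnnrSHn ⇒ nrnunnnruHn ⇒ nrnunnnrurn

S ⇒ nXn   [S ::= n X n]
nXn ⇒ nrMn   [X ::= r M]
nrMn ⇒ nrMSHn   [M ::= M S H]
nrMSHn ⇒ nrMSHSHn   [M ::= M S H]
nrMSHSHn ⇒ nrnuSHSHn   [M ::= n u]
nrnuSHSHn ⇒ nrnunXnHSHn   [S ::= n X n]
nrnunXnHSHn ⇒ nrnunnnHSHn   [X ::= n]
nrnunnnHSHn ⇒ nrnunnnrSHn   [H ::= r]
nrnunnnrSHn ⇒ nrnunnnruHn   [S ::= u]
nrnunnnruHn ⇒ nrnunnnrurn   [H ::= r]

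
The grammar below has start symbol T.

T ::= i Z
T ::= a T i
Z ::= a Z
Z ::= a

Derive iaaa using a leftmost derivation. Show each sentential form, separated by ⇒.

T ⇒ iZ ⇒ iaZ ⇒ iaaZ ⇒ iaaa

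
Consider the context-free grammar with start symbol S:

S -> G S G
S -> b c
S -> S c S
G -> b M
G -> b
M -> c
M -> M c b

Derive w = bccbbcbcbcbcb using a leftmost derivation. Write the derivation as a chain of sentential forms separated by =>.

S => ScS => bccS => bccGSG => bccbSG => bccbScSG => bccbGSGcSG => bccbbMSGcSG => bccbbcSGcSG => bccbbcbcGcSG => bccbbcbcbcSG => bccbbcbcbcbcG => bccbbcbcbcbcb

S => ScS   [S -> S c S]
ScS => bccS   [S -> b c]
bccS => bccGSG   [S -> G S G]
bccGSG => bccbSG   [G -> b]
bccbSG => bccbScSG   [S -> S c S]
bccbScSG => bccbGSGcSG   [S -> G S G]
bccbGSGcSG => bccbbMSGcSG   [G -> b M]
bccbbMSGcSG => bccbbcSGcSG   [M -> c]
bccbbcSGcSG => bccbbcbcGcSG   [S -> b c]
bccbbcbcGcSG => bccbbcbcbcSG   [G -> b]
bccbbcbcbcSG => bccbbcbcbcbcG   [S -> b c]
bccbbcbcbcbcG => bccbbcbcbcbcb   [G -> b]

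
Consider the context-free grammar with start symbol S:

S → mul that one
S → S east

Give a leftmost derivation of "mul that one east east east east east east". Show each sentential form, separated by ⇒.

S ⇒ S east   [S → S east]
S east ⇒ S east east   [S → S east]
S east east ⇒ S east east east   [S → S east]
S east east east ⇒ S east east east east   [S → S east]
S east east east east ⇒ S east east east east east   [S → S east]
S east east east east east ⇒ S east east east east east east   [S → S east]
S east east east east east east ⇒ mul that one east east east east east east   [S → mul that one]

S ⇒ S east ⇒ S east east ⇒ S east east east ⇒ S east east east east ⇒ S east east east east east ⇒ S east east east east east east ⇒ mul that one east east east east east east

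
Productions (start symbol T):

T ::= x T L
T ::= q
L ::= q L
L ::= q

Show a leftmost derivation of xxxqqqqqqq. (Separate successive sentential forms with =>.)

T => xTL => xxTLL => xxxTLLL => xxxqLLL => xxxqqLLL => xxxqqqLL => xxxqqqqL => xxxqqqqqL => xxxqqqqqqL => xxxqqqqqqq

T => xTL   [T ::= x T L]
xTL => xxTLL   [T ::= x T L]
xxTLL => xxxTLLL   [T ::= x T L]
xxxTLLL => xxxqLLL   [T ::= q]
xxxqLLL => xxxqqLLL   [L ::= q L]
xxxqqLLL => xxxqqqLL   [L ::= q]
xxxqqqLL => xxxqqqqL   [L ::= q]
xxxqqqqL => xxxqqqqqL   [L ::= q L]
xxxqqqqqL => xxxqqqqqqL   [L ::= q L]
xxxqqqqqqL => xxxqqqqqqq   [L ::= q]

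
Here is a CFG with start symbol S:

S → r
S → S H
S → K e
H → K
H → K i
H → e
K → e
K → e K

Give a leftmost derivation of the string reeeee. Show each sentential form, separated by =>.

S => SH   [S → S H]
SH => rH   [S → r]
rH => rK   [H → K]
rK => reK   [K → e K]
reK => reeK   [K → e K]
reeK => reeeK   [K → e K]
reeeK => reeeeK   [K → e K]
reeeeK => reeeee   [K → e]

S => SH => rH => rK => reK => reeK => reeeK => reeeeK => reeeee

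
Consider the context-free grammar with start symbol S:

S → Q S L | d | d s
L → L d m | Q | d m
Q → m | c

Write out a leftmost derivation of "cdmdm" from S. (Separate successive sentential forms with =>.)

S=>QSL=>cSL=>cdL=>cdLdm=>cdQdm=>cdmdm

S => QSL   [S → Q S L]
QSL => cSL   [Q → c]
cSL => cdL   [S → d]
cdL => cdLdm   [L → L d m]
cdLdm => cdQdm   [L → Q]
cdQdm => cdmdm   [Q → m]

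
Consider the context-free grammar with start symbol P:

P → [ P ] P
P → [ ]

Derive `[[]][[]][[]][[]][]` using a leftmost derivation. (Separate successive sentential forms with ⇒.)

P ⇒ [P]P   [P → [ P ] P]
[P]P ⇒ [[]]P   [P → [ ]]
[[]]P ⇒ [[]][P]P   [P → [ P ] P]
[[]][P]P ⇒ [[]][[]]P   [P → [ ]]
[[]][[]]P ⇒ [[]][[]][P]P   [P → [ P ] P]
[[]][[]][P]P ⇒ [[]][[]][[]]P   [P → [ ]]
[[]][[]][[]]P ⇒ [[]][[]][[]][P]P   [P → [ P ] P]
[[]][[]][[]][P]P ⇒ [[]][[]][[]][[]]P   [P → [ ]]
[[]][[]][[]][[]]P ⇒ [[]][[]][[]][[]][]   [P → [ ]]

P⇒[P]P⇒[[]]P⇒[[]][P]P⇒[[]][[]]P⇒[[]][[]][P]P⇒[[]][[]][[]]P⇒[[]][[]][[]][P]P⇒[[]][[]][[]][[]]P⇒[[]][[]][[]][[]][]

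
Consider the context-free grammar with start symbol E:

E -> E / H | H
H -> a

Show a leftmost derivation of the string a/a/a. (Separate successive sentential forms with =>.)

E => E/H => E/H/H => H/H/H => a/H/H => a/a/H => a/a/a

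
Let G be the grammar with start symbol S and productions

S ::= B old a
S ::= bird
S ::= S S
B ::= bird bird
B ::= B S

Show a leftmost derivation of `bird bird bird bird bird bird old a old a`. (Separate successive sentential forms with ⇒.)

S ⇒ S S ⇒ bird S ⇒ bird B old a ⇒ bird B S old a ⇒ bird B S S old a ⇒ bird bird bird S S old a ⇒ bird bird bird bird S old a ⇒ bird bird bird bird B old a old a ⇒ bird bird bird bird bird bird old a old a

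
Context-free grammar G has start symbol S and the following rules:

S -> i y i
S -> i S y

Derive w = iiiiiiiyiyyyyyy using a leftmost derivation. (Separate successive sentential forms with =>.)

S => iSy => iiSyy => iiiSyyy => iiiiSyyyy => iiiiiSyyyyy => iiiiiiSyyyyyy => iiiiiiiyiyyyyyy

S => iSy   [S -> i S y]
iSy => iiSyy   [S -> i S y]
iiSyy => iiiSyyy   [S -> i S y]
iiiSyyy => iiiiSyyyy   [S -> i S y]
iiiiSyyyy => iiiiiSyyyyy   [S -> i S y]
iiiiiSyyyyy => iiiiiiSyyyyyy   [S -> i S y]
iiiiiiSyyyyyy => iiiiiiiyiyyyyyy   [S -> i y i]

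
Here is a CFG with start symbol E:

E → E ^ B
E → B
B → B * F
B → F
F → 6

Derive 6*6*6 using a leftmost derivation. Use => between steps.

E => B   [E → B]
B => B*F   [B → B * F]
B*F => B*F*F   [B → B * F]
B*F*F => F*F*F   [B → F]
F*F*F => 6*F*F   [F → 6]
6*F*F => 6*6*F   [F → 6]
6*6*F => 6*6*6   [F → 6]

E=>B=>B*F=>B*F*F=>F*F*F=>6*F*F=>6*6*F=>6*6*6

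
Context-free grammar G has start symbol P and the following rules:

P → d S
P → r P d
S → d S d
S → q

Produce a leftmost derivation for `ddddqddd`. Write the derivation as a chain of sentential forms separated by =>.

P=>dS=>ddSd=>dddSdd=>ddddSddd=>ddddqddd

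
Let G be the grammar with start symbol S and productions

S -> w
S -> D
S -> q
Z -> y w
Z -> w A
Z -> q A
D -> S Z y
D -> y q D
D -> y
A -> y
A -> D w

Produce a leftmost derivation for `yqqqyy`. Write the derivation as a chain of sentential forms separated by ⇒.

S ⇒ D ⇒ yqD ⇒ yqSZy ⇒ yqqZy ⇒ yqqqAy ⇒ yqqqyy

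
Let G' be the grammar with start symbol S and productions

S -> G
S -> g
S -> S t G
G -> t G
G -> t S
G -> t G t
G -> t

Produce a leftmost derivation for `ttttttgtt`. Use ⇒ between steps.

S ⇒ StG ⇒ GtG ⇒ tGtG ⇒ ttGtG ⇒ ttttG ⇒ tttttS ⇒ tttttG ⇒ ttttttS ⇒ ttttttStG ⇒ ttttttgtG ⇒ ttttttgtt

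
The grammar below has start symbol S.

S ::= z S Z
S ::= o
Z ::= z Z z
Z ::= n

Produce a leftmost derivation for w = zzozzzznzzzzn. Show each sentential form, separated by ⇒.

S ⇒ zSZ ⇒ zzSZZ ⇒ zzoZZ ⇒ zzozZzZ ⇒ zzozzZzzZ ⇒ zzozzzZzzzZ ⇒ zzozzzzZzzzzZ ⇒ zzozzzznzzzzZ ⇒ zzozzzznzzzzn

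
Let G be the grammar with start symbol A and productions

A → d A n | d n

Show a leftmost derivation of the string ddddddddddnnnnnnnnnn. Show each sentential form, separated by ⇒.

A⇒dAn⇒ddAnn⇒dddAnnn⇒ddddAnnnn⇒dddddAnnnnn⇒ddddddAnnnnnn⇒dddddddAnnnnnnn⇒ddddddddAnnnnnnnn⇒dddddddddAnnnnnnnnn⇒ddddddddddnnnnnnnnnn

A ⇒ dAn   [A → d A n]
dAn ⇒ ddAnn   [A → d A n]
ddAnn ⇒ dddAnnn   [A → d A n]
dddAnnn ⇒ ddddAnnnn   [A → d A n]
ddddAnnnn ⇒ dddddAnnnnn   [A → d A n]
dddddAnnnnn ⇒ ddddddAnnnnnn   [A → d A n]
ddddddAnnnnnn ⇒ dddddddAnnnnnnn   [A → d A n]
dddddddAnnnnnnn ⇒ ddddddddAnnnnnnnn   [A → d A n]
ddddddddAnnnnnnnn ⇒ dddddddddAnnnnnnnnn   [A → d A n]
dddddddddAnnnnnnnnn ⇒ ddddddddddnnnnnnnnnn   [A → d n]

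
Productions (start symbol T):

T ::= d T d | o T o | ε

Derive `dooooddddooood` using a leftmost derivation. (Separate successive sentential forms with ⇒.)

T ⇒ dTd ⇒ doTod ⇒ dooTood ⇒ doooToood ⇒ dooooTooood ⇒ doooodTdooood ⇒ dooooddTddooood ⇒ dooooddddooood

T ⇒ dTd   [T ::= d T d]
dTd ⇒ doTod   [T ::= o T o]
doTod ⇒ dooTood   [T ::= o T o]
dooTood ⇒ doooToood   [T ::= o T o]
doooToood ⇒ dooooTooood   [T ::= o T o]
dooooTooood ⇒ doooodTdooood   [T ::= d T d]
doooodTdooood ⇒ dooooddTddooood   [T ::= d T d]
dooooddTddooood ⇒ dooooddddooood   [T ::= ε]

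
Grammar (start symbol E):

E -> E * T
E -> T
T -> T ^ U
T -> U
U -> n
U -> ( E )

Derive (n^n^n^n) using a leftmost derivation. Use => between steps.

E => T => U => (E) => (T) => (T^U) => (T^U^U) => (T^U^U^U) => (U^U^U^U) => (n^U^U^U) => (n^n^U^U) => (n^n^n^U) => (n^n^n^n)

E => T   [E -> T]
T => U   [T -> U]
U => (E)   [U -> ( E )]
(E) => (T)   [E -> T]
(T) => (T^U)   [T -> T ^ U]
(T^U) => (T^U^U)   [T -> T ^ U]
(T^U^U) => (T^U^U^U)   [T -> T ^ U]
(T^U^U^U) => (U^U^U^U)   [T -> U]
(U^U^U^U) => (n^U^U^U)   [U -> n]
(n^U^U^U) => (n^n^U^U)   [U -> n]
(n^n^U^U) => (n^n^n^U)   [U -> n]
(n^n^n^U) => (n^n^n^n)   [U -> n]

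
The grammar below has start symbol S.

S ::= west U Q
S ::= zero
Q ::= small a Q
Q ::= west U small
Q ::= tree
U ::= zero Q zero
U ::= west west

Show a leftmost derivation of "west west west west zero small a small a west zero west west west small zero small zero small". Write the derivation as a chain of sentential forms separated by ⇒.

S ⇒ west U Q ⇒ west west west Q ⇒ west west west west U small ⇒ west west west west zero Q zero small ⇒ west west west west zero small a Q zero small ⇒ west west west west zero small a small a Q zero small ⇒ west west west west zero small a small a west U small zero small ⇒ west west west west zero small a small a west zero Q zero small zero small ⇒ west west west west zero small a small a west zero west U small zero small zero small ⇒ west west west west zero small a small a west zero west west west small zero small zero small

S ⇒ west U Q   [S ::= west U Q]
west U Q ⇒ west west west Q   [U ::= west west]
west west west Q ⇒ west west west west U small   [Q ::= west U small]
west west west west U small ⇒ west west west west zero Q zero small   [U ::= zero Q zero]
west west west west zero Q zero small ⇒ west west west west zero small a Q zero small   [Q ::= small a Q]
west west west west zero small a Q zero small ⇒ west west west west zero small a small a Q zero small   [Q ::= small a Q]
west west west west zero small a small a Q zero small ⇒ west west west west zero small a small a west U small zero small   [Q ::= west U small]
west west west west zero small a small a west U small zero small ⇒ west west west west zero small a small a west zero Q zero small zero small   [U ::= zero Q zero]
west west west west zero small a small a west zero Q zero small zero small ⇒ west west west west zero small a small a west zero west U small zero small zero small   [Q ::= west U small]
west west west west zero small a small a west zero west U small zero small zero small ⇒ west west west west zero small a small a west zero west west west small zero small zero small   [U ::= west west]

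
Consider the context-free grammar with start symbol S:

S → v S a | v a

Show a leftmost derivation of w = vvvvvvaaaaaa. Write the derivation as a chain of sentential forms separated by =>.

S => vSa => vvSaa => vvvSaaa => vvvvSaaaa => vvvvvSaaaaa => vvvvvvaaaaaa

S => vSa   [S → v S a]
vSa => vvSaa   [S → v S a]
vvSaa => vvvSaaa   [S → v S a]
vvvSaaa => vvvvSaaaa   [S → v S a]
vvvvSaaaa => vvvvvSaaaaa   [S → v S a]
vvvvvSaaaaa => vvvvvvaaaaaa   [S → v a]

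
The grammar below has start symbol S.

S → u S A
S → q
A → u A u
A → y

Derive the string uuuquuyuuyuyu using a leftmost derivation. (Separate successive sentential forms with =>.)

S=>uSA=>uuSAA=>uuuSAAA=>uuuqAAA=>uuuquAuAA=>uuuquuAuuAA=>uuuquuyuuAA=>uuuquuyuuyA=>uuuquuyuuyuAu=>uuuquuyuuyuyu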